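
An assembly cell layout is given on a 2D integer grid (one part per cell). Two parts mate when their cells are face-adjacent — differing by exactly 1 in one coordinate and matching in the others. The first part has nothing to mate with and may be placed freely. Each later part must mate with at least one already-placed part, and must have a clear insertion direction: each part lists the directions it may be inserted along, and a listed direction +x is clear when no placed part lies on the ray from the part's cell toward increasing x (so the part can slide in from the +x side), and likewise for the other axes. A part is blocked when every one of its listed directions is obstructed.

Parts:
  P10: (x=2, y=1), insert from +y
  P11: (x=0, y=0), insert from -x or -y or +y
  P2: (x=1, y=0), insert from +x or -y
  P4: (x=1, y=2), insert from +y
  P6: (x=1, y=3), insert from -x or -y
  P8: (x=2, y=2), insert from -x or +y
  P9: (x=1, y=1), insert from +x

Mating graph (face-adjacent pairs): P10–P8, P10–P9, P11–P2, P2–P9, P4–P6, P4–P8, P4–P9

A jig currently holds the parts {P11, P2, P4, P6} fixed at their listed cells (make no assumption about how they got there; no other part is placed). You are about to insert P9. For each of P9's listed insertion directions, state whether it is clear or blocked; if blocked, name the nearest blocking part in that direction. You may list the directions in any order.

+x: clear

+x: ray from P9(1, 1) has no placed part ⇒ clear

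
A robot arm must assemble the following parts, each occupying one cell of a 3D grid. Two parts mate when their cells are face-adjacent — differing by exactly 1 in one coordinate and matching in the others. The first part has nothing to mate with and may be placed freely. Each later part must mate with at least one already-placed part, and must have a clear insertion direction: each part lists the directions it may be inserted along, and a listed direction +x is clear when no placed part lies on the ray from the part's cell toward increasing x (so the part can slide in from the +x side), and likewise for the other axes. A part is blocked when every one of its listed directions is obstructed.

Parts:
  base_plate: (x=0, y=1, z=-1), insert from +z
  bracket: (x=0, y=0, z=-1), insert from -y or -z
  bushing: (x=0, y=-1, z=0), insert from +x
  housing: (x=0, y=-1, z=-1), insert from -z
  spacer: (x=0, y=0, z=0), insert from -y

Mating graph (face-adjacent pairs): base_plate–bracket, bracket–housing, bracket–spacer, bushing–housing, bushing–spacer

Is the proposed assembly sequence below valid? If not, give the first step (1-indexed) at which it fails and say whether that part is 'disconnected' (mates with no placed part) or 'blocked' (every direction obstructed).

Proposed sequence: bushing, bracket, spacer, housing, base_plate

1. bushing@(0, -1, 0) [+x clear] — {bushing}
2. bracket@(0, 0, -1) — no placed neighbour ⇒ disconnected

Invalid at step 2 (disconnected)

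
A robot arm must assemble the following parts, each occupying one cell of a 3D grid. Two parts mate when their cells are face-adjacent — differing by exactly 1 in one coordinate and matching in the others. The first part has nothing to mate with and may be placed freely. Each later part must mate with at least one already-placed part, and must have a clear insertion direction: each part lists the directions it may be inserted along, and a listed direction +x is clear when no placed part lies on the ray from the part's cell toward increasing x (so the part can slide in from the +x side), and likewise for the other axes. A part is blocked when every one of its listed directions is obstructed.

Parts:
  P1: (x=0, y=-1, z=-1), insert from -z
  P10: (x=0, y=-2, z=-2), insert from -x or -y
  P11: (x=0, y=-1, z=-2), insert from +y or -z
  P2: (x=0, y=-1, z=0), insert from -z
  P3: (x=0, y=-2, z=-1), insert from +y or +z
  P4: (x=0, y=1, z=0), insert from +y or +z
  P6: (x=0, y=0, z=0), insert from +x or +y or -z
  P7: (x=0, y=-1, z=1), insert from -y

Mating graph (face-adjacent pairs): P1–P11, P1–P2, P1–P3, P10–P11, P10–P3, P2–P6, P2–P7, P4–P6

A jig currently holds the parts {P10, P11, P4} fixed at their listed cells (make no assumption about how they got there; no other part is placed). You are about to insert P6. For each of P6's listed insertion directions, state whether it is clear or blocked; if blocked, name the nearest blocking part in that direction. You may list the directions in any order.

+x: clear; +y: blocked by P4; -z: clear

+x: ray from P6(0, 0, 0) has no placed part ⇒ clear
+y: nearest on ray is P4@(0, 1, 0) ⇒ blocked
-z: ray from P6(0, 0, 0) has no placed part ⇒ clear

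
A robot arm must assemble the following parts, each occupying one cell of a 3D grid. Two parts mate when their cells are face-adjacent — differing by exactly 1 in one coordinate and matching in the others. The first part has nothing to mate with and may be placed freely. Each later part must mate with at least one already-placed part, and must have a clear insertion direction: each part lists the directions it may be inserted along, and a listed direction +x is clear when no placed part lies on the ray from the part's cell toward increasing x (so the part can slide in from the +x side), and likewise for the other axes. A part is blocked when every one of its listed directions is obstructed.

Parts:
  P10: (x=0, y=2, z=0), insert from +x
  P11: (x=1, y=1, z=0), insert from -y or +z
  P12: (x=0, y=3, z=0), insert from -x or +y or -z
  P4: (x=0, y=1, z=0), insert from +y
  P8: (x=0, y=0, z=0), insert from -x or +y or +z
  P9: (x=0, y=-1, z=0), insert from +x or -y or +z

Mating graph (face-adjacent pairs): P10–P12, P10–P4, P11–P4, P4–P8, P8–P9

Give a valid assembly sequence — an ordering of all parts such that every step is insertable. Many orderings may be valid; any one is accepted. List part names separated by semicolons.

P8; P9; P4; P10; P11; P12

1. P8@(0, 0, 0) [-x clear] — {P8}
2. P9@(0, -1, 0) [+x clear] — {P8, P9}
3. P4@(0, 1, 0) [+y clear] — {P4, P8, P9}
4. P10@(0, 2, 0) [+x clear] — {P10, P4, P8, P9}
5. P11@(1, 1, 0) [-y clear] — {P10, P11, P4, P8, P9}
6. P12@(0, 3, 0) [-x clear] — {P10, P11, P12, P4, P8, P9}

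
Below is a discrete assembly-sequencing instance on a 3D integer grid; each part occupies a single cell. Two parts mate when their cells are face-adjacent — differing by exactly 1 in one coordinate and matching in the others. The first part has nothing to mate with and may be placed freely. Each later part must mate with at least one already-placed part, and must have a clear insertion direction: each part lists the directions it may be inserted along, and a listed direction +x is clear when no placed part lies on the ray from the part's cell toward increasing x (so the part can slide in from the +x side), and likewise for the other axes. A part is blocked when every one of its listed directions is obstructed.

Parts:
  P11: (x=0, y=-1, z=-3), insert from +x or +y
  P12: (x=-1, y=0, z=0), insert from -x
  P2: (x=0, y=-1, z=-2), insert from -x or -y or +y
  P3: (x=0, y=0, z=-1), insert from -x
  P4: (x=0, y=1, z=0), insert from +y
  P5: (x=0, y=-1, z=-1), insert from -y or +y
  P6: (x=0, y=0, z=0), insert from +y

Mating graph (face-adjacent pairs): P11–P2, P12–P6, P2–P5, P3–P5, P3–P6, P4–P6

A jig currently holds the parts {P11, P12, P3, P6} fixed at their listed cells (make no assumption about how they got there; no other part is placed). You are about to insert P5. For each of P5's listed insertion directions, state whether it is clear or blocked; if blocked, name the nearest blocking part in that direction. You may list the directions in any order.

-y: ray from P5(0, -1, -1) has no placed part ⇒ clear
+y: nearest on ray is P3@(0, 0, -1) ⇒ blocked

+y: blocked by P3; -y: clear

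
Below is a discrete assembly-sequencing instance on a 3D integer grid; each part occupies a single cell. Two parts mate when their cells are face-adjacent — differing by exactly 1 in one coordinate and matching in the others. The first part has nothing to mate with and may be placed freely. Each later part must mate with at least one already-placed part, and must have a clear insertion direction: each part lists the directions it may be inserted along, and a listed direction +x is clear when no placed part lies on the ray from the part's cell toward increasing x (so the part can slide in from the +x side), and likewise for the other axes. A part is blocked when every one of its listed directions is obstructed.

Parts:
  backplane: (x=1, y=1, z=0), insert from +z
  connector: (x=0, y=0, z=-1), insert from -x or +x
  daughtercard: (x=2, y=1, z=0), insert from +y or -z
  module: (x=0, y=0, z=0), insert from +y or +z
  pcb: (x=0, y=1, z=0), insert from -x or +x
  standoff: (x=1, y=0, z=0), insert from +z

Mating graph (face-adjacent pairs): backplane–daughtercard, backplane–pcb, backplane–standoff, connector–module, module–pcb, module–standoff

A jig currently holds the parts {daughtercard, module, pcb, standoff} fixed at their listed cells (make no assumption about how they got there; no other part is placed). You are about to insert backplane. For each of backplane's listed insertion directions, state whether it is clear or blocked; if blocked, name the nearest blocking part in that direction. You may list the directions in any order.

+z: clear

+z: ray from backplane(1, 1, 0) has no placed part ⇒ clear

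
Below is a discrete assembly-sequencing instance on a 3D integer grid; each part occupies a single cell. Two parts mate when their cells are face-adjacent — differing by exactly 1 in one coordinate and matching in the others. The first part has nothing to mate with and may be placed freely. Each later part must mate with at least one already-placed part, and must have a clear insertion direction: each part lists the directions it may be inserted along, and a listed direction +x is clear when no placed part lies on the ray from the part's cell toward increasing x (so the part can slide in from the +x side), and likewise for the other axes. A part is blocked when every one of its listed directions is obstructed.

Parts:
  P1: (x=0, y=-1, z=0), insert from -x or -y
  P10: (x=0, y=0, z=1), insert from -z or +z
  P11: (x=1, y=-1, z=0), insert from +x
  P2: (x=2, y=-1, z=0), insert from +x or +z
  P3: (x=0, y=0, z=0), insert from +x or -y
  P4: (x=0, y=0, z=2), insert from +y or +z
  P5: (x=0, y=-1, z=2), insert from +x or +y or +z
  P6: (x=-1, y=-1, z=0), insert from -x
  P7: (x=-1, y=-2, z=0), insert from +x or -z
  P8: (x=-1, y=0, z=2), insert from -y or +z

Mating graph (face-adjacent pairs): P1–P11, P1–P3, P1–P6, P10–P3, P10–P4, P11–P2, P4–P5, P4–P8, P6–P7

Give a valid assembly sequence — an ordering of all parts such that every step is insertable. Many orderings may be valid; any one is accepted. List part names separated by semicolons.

1. P1@(0, -1, 0) [-x clear] — {P1}
2. P11@(1, -1, 0) [+x clear] — {P1, P11}
3. P2@(2, -1, 0) [+x clear] — {P1, P11, P2}
4. P3@(0, 0, 0) [+x clear] — {P1, P11, P2, P3}
5. P6@(-1, -1, 0) [-x clear] — {P1, P11, P2, P3, P6}
6. P7@(-1, -2, 0) [+x clear] — {P1, P11, P2, P3, P6, P7}
7. P10@(0, 0, 1) [+z clear] — {P1, P10, P11, P2, P3, P6, P7}
8. P4@(0, 0, 2) [+y clear] — {P1, P10, P11, P2, P3, P4, P6, P7}
9. P8@(-1, 0, 2) [-y clear] — {P1, P10, P11, P2, P3, P4, P6, P7, P8}
10. P5@(0, -1, 2) [+x clear] — {P1, P10, P11, P2, P3, P4, P5, P6, P7, P8}

P1; P11; P2; P3; P6; P7; P10; P4; P8; P5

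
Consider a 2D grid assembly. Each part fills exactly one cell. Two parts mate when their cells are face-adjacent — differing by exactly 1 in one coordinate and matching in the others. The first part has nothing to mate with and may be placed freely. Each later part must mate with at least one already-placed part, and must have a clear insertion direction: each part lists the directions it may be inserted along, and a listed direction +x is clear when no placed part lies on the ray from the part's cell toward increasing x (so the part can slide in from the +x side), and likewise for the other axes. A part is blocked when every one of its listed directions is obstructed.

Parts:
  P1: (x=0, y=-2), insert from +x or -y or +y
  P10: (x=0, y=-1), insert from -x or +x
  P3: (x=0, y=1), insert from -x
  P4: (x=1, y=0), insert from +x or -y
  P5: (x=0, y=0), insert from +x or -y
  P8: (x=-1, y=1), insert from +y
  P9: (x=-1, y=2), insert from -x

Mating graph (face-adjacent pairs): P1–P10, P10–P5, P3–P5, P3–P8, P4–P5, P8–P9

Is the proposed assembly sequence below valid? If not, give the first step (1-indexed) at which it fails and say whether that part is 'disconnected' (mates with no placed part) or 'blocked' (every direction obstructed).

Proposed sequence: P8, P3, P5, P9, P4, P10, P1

Invalid at step 2 (blocked)

1. P8@(-1, 1) [+y clear] — {P8}
2. P3@(0, 1) — -x all obstructed ⇒ blocked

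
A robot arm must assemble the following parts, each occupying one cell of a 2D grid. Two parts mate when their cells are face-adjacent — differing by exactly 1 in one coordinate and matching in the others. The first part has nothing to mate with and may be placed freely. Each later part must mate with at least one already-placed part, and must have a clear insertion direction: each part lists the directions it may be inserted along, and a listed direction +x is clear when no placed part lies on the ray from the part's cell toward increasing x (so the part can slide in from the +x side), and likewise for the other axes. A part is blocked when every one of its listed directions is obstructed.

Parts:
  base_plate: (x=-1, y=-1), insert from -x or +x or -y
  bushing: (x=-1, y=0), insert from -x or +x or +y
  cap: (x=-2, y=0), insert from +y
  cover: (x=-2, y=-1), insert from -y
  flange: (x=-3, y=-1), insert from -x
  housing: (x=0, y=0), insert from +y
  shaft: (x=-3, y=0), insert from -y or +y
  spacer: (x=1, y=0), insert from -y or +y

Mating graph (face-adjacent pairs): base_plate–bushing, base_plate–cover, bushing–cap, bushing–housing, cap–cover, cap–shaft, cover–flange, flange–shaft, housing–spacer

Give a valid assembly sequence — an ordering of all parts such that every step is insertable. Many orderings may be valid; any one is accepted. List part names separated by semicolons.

flange; cover; base_plate; cap; shaft; bushing; housing; spacer

1. flange@(-3, -1) [-x clear] — {flange}
2. cover@(-2, -1) [-y clear] — {cover, flange}
3. base_plate@(-1, -1) [+x clear] — {base_plate, cover, flange}
4. cap@(-2, 0) [+y clear] — {base_plate, cap, cover, flange}
5. shaft@(-3, 0) [+y clear] — {base_plate, cap, cover, flange, shaft}
6. bushing@(-1, 0) [+x clear] — {base_plate, bushing, cap, cover, flange, shaft}
7. housing@(0, 0) [+y clear] — {base_plate, bushing, cap, cover, flange, housing, shaft}
8. spacer@(1, 0) [-y clear] — {base_plate, bushing, cap, cover, flange, housing, shaft, spacer}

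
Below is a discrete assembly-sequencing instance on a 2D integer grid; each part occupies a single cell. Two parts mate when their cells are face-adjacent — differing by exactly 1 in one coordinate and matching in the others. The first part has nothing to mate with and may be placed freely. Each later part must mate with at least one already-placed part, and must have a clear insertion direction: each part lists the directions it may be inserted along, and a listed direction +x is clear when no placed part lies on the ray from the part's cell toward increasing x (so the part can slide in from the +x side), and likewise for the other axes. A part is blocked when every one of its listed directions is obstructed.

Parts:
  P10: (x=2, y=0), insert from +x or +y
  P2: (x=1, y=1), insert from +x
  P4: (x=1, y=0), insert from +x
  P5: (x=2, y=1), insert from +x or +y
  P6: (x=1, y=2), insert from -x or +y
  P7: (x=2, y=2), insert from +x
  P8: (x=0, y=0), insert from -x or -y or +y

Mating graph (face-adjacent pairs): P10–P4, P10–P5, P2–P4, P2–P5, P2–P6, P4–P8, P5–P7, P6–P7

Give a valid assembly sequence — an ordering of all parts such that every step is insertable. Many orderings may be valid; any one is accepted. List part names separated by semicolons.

P6; P2; P5; P4; P10; P8; P7

1. P6@(1, 2) [-x clear] — {P6}
2. P2@(1, 1) [+x clear] — {P2, P6}
3. P5@(2, 1) [+x clear] — {P2, P5, P6}
4. P4@(1, 0) [+x clear] — {P2, P4, P5, P6}
5. P10@(2, 0) [+x clear] — {P10, P2, P4, P5, P6}
6. P8@(0, 0) [-x clear] — {P10, P2, P4, P5, P6, P8}
7. P7@(2, 2) [+x clear] — {P10, P2, P4, P5, P6, P7, P8}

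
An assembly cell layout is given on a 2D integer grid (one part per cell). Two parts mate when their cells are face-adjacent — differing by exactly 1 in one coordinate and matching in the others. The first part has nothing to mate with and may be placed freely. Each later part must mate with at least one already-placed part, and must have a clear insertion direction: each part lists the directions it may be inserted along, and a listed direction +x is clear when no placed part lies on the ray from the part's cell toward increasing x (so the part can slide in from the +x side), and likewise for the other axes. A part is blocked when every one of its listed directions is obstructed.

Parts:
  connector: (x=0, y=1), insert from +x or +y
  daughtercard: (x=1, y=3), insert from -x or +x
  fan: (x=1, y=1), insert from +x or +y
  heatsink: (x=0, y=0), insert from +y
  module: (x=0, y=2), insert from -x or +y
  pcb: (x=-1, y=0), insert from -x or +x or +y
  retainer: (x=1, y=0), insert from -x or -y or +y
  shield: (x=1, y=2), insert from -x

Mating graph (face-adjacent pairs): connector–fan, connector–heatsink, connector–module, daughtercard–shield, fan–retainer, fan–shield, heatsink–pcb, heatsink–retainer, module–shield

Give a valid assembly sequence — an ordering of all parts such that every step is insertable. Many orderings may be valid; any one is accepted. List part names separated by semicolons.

pcb; heatsink; connector; fan; retainer; shield; module; daughtercard

1. pcb@(-1, 0) [-x clear] — {pcb}
2. heatsink@(0, 0) [+y clear] — {heatsink, pcb}
3. connector@(0, 1) [+x clear] — {connector, heatsink, pcb}
4. fan@(1, 1) [+x clear] — {connector, fan, heatsink, pcb}
5. retainer@(1, 0) [-y clear] — {connector, fan, heatsink, pcb, retainer}
6. shield@(1, 2) [-x clear] — {connector, fan, heatsink, pcb, retainer, shield}
7. module@(0, 2) [-x clear] — {connector, fan, heatsink, module, pcb, retainer, shield}
8. daughtercard@(1, 3) [-x clear] — {connector, daughtercard, fan, heatsink, module, pcb, retainer, shield}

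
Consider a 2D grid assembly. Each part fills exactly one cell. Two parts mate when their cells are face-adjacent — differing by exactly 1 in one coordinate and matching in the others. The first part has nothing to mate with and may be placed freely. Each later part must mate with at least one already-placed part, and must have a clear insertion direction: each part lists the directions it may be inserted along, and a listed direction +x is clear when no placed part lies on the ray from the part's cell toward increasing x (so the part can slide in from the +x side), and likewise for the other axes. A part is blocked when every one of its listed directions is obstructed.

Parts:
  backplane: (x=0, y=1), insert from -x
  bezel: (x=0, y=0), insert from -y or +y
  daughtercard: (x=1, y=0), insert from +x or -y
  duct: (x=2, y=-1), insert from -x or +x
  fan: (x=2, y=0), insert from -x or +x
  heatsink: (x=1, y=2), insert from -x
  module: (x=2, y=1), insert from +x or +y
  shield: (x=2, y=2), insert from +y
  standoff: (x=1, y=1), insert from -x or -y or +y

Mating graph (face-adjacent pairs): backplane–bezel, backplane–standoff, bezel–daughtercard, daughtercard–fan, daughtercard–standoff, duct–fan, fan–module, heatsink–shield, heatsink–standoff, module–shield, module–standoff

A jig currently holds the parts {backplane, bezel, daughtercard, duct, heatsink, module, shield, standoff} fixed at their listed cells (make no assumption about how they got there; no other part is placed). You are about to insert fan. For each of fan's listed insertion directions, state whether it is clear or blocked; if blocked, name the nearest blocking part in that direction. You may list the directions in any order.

-x: nearest on ray is daughtercard@(1, 0) ⇒ blocked
+x: ray from fan(2, 0) has no placed part ⇒ clear

+x: clear; -x: blocked by daughtercard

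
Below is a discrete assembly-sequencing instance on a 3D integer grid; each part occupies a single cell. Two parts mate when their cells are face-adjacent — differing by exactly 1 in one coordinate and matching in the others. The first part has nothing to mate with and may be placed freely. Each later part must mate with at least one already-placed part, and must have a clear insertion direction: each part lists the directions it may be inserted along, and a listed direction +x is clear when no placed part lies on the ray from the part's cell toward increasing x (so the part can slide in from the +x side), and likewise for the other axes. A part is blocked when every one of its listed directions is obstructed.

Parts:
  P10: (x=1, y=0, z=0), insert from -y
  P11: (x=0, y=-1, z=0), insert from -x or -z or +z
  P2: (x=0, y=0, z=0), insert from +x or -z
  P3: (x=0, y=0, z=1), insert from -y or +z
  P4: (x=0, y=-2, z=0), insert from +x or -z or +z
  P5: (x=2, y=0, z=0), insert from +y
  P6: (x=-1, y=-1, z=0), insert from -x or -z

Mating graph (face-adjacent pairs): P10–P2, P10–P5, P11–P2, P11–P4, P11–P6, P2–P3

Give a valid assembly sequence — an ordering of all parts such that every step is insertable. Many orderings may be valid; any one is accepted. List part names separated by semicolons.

1. P3@(0, 0, 1) [-y clear] — {P3}
2. P2@(0, 0, 0) [+x clear] — {P2, P3}
3. P11@(0, -1, 0) [-x clear] — {P11, P2, P3}
4. P10@(1, 0, 0) [-y clear] — {P10, P11, P2, P3}
5. P5@(2, 0, 0) [+y clear] — {P10, P11, P2, P3, P5}
6. P4@(0, -2, 0) [+x clear] — {P10, P11, P2, P3, P4, P5}
7. P6@(-1, -1, 0) [-x clear] — {P10, P11, P2, P3, P4, P5, P6}

P3; P2; P11; P10; P5; P4; P6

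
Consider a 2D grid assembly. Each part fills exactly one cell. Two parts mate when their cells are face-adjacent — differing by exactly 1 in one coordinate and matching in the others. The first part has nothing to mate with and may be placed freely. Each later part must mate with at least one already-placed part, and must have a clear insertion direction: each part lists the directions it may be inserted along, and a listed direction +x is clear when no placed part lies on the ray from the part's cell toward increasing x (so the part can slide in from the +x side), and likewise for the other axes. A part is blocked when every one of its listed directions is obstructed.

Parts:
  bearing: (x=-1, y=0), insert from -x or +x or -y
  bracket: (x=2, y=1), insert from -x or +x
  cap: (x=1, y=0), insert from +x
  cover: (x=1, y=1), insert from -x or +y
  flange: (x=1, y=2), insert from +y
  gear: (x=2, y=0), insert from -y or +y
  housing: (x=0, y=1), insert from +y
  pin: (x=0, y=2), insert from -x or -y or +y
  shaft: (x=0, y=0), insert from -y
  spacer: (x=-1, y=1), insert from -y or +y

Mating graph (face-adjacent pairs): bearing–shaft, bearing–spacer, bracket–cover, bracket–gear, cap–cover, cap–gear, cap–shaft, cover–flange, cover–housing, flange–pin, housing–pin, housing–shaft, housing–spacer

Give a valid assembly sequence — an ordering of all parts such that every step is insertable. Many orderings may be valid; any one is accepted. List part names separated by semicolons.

1. spacer@(-1, 1) [-y clear] — {spacer}
2. housing@(0, 1) [+y clear] — {housing, spacer}
3. cover@(1, 1) [+y clear] — {cover, housing, spacer}
4. shaft@(0, 0) [-y clear] — {cover, housing, shaft, spacer}
5. flange@(1, 2) [+y clear] — {cover, flange, housing, shaft, spacer}
6. bracket@(2, 1) [+x clear] — {bracket, cover, flange, housing, shaft, spacer}
7. cap@(1, 0) [+x clear] — {bracket, cap, cover, flange, housing, shaft, spacer}
8. pin@(0, 2) [-x clear] — {bracket, cap, cover, flange, housing, pin, shaft, spacer}
9. gear@(2, 0) [-y clear] — {bracket, cap, cover, flange, gear, housing, pin, shaft, spacer}
10. bearing@(-1, 0) [-x clear] — {bearing, bracket, cap, cover, flange, gear, housing, pin, shaft, spacer}

spacer; housing; cover; shaft; flange; bracket; cap; pin; gear; bearing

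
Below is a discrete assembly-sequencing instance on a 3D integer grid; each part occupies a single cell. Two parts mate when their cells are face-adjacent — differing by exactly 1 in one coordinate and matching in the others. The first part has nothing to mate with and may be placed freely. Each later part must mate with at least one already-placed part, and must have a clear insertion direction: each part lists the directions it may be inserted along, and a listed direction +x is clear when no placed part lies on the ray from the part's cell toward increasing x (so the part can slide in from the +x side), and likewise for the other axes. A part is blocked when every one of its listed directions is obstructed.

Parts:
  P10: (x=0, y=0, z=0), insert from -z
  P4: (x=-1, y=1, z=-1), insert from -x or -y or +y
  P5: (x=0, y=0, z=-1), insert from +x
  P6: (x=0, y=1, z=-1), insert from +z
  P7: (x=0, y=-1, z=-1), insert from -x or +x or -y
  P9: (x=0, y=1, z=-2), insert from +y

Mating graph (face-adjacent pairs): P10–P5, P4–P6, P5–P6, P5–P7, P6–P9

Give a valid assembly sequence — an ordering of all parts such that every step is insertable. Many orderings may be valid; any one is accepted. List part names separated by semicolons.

1. P10@(0, 0, 0) [-z clear] — {P10}
2. P5@(0, 0, -1) [+x clear] — {P10, P5}
3. P6@(0, 1, -1) [+z clear] — {P10, P5, P6}
4. P7@(0, -1, -1) [-x clear] — {P10, P5, P6, P7}
5. P9@(0, 1, -2) [+y clear] — {P10, P5, P6, P7, P9}
6. P4@(-1, 1, -1) [-x clear] — {P10, P4, P5, P6, P7, P9}

P10; P5; P6; P7; P9; P4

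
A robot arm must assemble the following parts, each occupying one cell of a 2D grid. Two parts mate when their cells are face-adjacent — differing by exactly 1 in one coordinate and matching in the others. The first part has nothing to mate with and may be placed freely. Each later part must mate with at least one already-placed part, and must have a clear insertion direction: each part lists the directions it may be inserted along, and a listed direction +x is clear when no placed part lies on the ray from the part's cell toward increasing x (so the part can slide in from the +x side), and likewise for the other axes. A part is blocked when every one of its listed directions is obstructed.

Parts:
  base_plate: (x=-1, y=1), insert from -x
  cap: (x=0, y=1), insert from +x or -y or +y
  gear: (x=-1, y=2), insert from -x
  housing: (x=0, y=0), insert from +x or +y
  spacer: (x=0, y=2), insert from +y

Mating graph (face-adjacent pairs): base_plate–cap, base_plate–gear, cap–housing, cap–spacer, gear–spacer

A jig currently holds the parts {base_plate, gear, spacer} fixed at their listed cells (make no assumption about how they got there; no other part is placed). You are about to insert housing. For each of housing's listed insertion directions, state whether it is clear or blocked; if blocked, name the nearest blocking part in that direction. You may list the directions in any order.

+x: ray from housing(0, 0) has no placed part ⇒ clear
+y: nearest on ray is spacer@(0, 2) ⇒ blocked

+x: clear; +y: blocked by spacer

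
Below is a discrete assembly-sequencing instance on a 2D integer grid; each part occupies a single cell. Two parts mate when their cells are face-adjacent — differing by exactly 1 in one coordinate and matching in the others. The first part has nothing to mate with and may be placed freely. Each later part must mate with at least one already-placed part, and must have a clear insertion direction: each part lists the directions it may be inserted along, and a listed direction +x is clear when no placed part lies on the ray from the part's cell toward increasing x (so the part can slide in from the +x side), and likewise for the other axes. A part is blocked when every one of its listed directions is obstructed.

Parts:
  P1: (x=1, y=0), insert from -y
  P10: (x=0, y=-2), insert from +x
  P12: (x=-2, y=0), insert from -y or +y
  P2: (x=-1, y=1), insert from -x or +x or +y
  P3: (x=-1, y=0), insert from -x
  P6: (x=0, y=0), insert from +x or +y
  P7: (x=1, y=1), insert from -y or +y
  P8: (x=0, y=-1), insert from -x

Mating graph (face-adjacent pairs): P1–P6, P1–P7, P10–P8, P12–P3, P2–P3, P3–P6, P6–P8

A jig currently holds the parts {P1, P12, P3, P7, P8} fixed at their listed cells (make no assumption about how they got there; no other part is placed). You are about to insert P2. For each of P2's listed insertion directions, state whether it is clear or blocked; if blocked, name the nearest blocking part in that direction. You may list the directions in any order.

+x: blocked by P7; +y: clear; -x: clear

-x: ray from P2(-1, 1) has no placed part ⇒ clear
+x: nearest on ray is P7@(1, 1) ⇒ blocked
+y: ray from P2(-1, 1) has no placed part ⇒ clear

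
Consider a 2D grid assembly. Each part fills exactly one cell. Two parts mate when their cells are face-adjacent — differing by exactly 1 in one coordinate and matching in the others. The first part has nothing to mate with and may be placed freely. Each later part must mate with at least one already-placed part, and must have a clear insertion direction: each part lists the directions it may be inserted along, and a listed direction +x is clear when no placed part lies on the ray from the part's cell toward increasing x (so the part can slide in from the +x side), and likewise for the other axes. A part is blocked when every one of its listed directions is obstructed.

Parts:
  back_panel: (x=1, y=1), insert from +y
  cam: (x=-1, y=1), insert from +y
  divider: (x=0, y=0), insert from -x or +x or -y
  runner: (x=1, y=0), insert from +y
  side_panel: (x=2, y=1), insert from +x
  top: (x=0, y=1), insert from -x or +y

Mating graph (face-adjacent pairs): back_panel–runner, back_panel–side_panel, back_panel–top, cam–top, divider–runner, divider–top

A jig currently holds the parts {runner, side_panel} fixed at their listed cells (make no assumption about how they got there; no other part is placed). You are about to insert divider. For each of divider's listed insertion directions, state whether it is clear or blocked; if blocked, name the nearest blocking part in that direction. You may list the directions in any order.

-x: ray from divider(0, 0) has no placed part ⇒ clear
+x: nearest on ray is runner@(1, 0) ⇒ blocked
-y: ray from divider(0, 0) has no placed part ⇒ clear

+x: blocked by runner; -x: clear; -y: clear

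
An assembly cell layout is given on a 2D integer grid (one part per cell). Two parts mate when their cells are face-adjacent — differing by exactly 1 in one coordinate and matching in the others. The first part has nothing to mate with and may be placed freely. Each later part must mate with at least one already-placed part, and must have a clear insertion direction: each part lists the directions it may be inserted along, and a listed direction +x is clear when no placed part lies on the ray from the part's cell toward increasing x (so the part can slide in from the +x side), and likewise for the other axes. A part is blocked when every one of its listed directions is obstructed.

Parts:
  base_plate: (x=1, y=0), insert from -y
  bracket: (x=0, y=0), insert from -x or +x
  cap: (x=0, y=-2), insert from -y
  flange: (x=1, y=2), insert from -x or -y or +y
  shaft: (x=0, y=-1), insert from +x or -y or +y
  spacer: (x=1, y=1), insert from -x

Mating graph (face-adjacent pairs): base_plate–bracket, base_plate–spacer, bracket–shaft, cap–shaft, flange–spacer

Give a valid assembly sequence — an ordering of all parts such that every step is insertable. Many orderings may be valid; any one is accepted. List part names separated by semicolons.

1. spacer@(1, 1) [-x clear] — {spacer}
2. flange@(1, 2) [-x clear] — {flange, spacer}
3. base_plate@(1, 0) [-y clear] — {base_plate, flange, spacer}
4. bracket@(0, 0) [-x clear] — {base_plate, bracket, flange, spacer}
5. shaft@(0, -1) [+x clear] — {base_plate, bracket, flange, shaft, spacer}
6. cap@(0, -2) [-y clear] — {base_plate, bracket, cap, flange, shaft, spacer}

spacer; flange; base_plate; bracket; shaft; cap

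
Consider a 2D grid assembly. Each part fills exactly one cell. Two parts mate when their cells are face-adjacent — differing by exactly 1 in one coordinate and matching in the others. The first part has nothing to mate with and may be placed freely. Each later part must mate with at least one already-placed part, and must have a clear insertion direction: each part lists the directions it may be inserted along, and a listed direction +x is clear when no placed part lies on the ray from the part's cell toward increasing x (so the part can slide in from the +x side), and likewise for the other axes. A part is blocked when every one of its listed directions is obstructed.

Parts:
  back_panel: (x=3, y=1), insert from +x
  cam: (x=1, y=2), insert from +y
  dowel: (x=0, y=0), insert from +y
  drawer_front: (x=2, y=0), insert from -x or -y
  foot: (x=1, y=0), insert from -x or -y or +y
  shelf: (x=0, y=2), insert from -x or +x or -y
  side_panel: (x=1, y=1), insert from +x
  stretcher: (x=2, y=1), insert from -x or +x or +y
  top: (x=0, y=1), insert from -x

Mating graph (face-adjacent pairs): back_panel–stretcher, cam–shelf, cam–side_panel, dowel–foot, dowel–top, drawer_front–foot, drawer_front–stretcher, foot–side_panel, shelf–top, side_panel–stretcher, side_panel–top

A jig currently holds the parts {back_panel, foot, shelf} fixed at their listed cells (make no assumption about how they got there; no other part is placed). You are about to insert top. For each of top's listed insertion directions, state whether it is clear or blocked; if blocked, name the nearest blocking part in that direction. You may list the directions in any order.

-x: clear

-x: ray from top(0, 1) has no placed part ⇒ clear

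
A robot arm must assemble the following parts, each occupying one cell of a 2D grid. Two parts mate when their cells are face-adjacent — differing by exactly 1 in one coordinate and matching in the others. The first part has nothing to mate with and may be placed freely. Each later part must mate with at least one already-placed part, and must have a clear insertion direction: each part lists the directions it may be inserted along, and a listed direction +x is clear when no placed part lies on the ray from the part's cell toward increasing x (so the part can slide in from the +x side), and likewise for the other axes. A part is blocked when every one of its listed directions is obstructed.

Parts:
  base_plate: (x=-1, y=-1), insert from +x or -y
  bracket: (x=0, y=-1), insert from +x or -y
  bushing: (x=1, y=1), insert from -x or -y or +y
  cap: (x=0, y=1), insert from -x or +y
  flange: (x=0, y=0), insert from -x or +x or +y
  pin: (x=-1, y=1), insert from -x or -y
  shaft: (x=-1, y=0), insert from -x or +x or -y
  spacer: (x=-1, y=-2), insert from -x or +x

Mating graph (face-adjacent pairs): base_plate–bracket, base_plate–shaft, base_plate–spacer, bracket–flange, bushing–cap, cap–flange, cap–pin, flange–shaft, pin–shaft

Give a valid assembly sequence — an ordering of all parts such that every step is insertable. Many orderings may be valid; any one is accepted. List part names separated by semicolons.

1. flange@(0, 0) [-x clear] — {flange}
2. cap@(0, 1) [-x clear] — {cap, flange}
3. pin@(-1, 1) [-x clear] — {cap, flange, pin}
4. bushing@(1, 1) [-y clear] — {bushing, cap, flange, pin}
5. shaft@(-1, 0) [-x clear] — {bushing, cap, flange, pin, shaft}
6. base_plate@(-1, -1) [+x clear] — {base_plate, bushing, cap, flange, pin, shaft}
7. spacer@(-1, -2) [-x clear] — {base_plate, bushing, cap, flange, pin, shaft, spacer}
8. bracket@(0, -1) [+x clear] — {base_plate, bracket, bushing, cap, flange, pin, shaft, spacer}

flange; cap; pin; bushing; shaft; base_plate; spacer; bracket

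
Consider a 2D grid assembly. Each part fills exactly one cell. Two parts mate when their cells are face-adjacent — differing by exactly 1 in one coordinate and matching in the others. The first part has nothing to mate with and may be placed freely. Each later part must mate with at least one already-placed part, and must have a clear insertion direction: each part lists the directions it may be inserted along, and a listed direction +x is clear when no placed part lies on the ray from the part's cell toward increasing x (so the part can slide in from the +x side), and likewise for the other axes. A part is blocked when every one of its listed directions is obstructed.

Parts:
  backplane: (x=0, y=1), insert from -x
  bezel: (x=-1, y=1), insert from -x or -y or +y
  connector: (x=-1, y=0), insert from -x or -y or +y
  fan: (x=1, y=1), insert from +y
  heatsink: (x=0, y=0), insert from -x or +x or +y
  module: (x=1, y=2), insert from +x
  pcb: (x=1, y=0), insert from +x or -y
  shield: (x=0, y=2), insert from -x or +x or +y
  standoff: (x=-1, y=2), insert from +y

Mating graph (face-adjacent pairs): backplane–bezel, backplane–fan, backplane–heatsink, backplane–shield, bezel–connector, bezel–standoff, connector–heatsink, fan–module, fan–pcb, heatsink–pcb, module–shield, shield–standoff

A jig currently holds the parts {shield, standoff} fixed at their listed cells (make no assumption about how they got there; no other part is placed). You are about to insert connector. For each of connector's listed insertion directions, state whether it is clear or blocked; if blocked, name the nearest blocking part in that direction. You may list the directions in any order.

+y: blocked by standoff; -x: clear; -y: clear

-x: ray from connector(-1, 0) has no placed part ⇒ clear
-y: ray from connector(-1, 0) has no placed part ⇒ clear
+y: nearest on ray is standoff@(-1, 2) ⇒ blocked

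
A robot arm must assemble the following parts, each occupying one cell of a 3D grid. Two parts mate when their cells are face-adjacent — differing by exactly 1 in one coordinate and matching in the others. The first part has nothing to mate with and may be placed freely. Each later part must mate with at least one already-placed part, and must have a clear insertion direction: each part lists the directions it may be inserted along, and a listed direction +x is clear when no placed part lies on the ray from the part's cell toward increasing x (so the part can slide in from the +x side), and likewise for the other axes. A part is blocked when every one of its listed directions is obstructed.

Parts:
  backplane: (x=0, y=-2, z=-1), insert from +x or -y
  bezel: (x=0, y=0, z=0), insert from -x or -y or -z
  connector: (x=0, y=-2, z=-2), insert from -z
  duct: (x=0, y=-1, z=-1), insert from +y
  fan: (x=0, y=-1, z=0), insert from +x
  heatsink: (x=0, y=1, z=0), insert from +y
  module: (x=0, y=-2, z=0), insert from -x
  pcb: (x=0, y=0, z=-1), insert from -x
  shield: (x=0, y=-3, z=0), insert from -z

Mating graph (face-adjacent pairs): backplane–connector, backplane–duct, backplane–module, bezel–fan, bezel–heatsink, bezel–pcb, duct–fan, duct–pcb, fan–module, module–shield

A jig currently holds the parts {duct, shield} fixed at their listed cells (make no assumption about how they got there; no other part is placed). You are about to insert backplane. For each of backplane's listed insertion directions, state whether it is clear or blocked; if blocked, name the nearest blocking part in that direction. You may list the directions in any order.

+x: ray from backplane(0, -2, -1) has no placed part ⇒ clear
-y: ray from backplane(0, -2, -1) has no placed part ⇒ clear

+x: clear; -y: clear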